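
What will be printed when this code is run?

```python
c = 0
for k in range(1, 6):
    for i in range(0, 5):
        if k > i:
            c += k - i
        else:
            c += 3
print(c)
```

65

k=1,i=0: 1>0, c = 0+1 = 1
k=1,i=1: not 1>1, c = 1+3 = 4
k=1,i=2: not 1>2, c = 4+3 = 7
k=1,i=3: not 1>3, c = 7+3 = 10
k=1,i=4: not 1>4, c = 10+3 = 13
k=2,i=0: 2>0, c = 13+2 = 15
k=2,i=1: 2>1, c = 15+1 = 16
k=2,i=2: not 2>2, c = 16+3 = 19
k=2,i=3: not 2>3, c = 19+3 = 22
k=2,i=4: not 2>4, c = 22+3 = 25
k=3,i=0: 3>0, c = 25+3 = 28
k=3,i=1: 3>1, c = 28+2 = 30
k=3,i=2: 3>2, c = 30+1 = 31
k=3,i=3: not 3>3, c = 31+3 = 34
k=3,i=4: not 3>4, c = 34+3 = 37
k=4,i=0: 4>0, c = 37+4 = 41
k=4,i=1: 4>1, c = 41+3 = 44
k=4,i=2: 4>2, c = 44+2 = 46
k=4,i=3: 4>3, c = 46+1 = 47
k=4,i=4: not 4>4, c = 47+3 = 50
k=5,i=0: 5>0, c = 50+5 = 55
k=5,i=1: 5>1, c = 55+4 = 59
k=5,i=2: 5>2, c = 59+3 = 62
k=5,i=3: 5>3, c = 62+2 = 64
k=5,i=4: 5>4, c = 64+1 = 65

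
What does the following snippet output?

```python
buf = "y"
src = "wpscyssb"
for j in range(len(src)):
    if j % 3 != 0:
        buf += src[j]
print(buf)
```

j=0: skip
j=1: add 'p' → 'yp'
j=2: add 's' → 'yps'
j=3: skip
j=4: add 'y' → 'ypsy'
j=5: add 's' → 'ypsys'
j=6: skip
j=7: add 'b' → 'ypsysb'

ypsysb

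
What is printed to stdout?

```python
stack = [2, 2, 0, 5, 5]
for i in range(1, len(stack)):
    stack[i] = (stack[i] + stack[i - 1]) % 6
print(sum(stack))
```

i=1: stack[1] = (2+2)%6 = 4 → [2, 4, 0, 5, 5]
i=2: stack[2] = (0+4)%6 = 4 → [2, 4, 4, 5, 5]
i=3: stack[3] = (5+4)%6 = 3 → [2, 4, 4, 3, 5]
i=4: stack[4] = (5+3)%6 = 2 → [2, 4, 4, 3, 2]
sum = 15

15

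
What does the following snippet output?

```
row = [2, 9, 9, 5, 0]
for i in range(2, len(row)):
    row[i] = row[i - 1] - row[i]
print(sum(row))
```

i=2: row[2] = 9-9 = 0 → [2, 9, 0, 5, 0]
i=3: row[3] = 0-5 = -5 → [2, 9, 0, -5, 0]
i=4: row[4] = (-5)-0 = -5 → [2, 9, 0, -5, -5]
sum = 1

1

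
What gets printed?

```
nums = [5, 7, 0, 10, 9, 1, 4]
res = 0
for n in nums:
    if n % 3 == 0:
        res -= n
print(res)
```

-9

n=5: not %3==0
n=7: not %3==0
n=0: %3==0, res = 0-0 = 0
n=10: not %3==0
n=9: %3==0, res = 0-9 = -9
n=1: not %3==0
n=4: not %3==0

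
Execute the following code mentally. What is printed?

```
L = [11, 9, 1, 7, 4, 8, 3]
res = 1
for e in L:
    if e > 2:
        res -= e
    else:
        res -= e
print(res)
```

-42

e=11: >2, res = 1-11 = -10
e=9: >2, res = (-10)-9 = -19
e=1: not >2, res = (-19)-1 = -20
e=7: >2, res = (-20)-7 = -27
e=4: >2, res = (-27)-4 = -31
e=8: >2, res = (-31)-8 = -39
e=3: >2, res = (-39)-3 = -42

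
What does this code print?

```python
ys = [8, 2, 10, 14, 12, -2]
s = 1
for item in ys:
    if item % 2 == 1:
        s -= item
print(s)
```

item=8: not odd
item=2: not odd
item=10: not odd
item=14: not odd
item=12: not odd
item=-2: not odd

1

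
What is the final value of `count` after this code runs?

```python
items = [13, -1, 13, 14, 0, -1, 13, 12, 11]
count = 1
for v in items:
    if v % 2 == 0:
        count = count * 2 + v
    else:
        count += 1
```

105

v=13: not even, count = 1+1 = 2
v=-1: not even, count = 2+1 = 3
v=13: not even, count = 3+1 = 4
v=14: even, count = 4*2+14 = 22
v=0: even, count = 22*2+0 = 44
v=-1: not even, count = 44+1 = 45
v=13: not even, count = 45+1 = 46
v=12: even, count = 46*2+12 = 104
v=11: not even, count = 104+1 = 105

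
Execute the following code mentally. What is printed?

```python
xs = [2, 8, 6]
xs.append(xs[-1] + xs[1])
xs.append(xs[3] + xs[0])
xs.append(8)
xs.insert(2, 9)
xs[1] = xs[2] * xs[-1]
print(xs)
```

[2, 72, 9, 6, 14, 16, 8]

append xs[-1]+xs[1] = 6+8 = 14 → [2, 8, 6, 14]
append xs[3]+xs[0] = 14+2 = 16 → [2, 8, 6, 14, 16]
append 8 → [2, 8, 6, 14, 16, 8]
insert 9 at 2 → [2, 8, 9, 6, 14, 16, 8]
xs[1] = xs[2]*xs[-1] = 9*8 = 72 → [2, 72, 9, 6, 14, 16, 8]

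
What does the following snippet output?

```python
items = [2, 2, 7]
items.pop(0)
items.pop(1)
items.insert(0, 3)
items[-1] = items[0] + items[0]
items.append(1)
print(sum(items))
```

10

pop(0) removes 2 → [2, 7]
pop(1) removes 7 → [2]
insert 3 at 0 → [3, 2]
items[-1] = items[0]+items[0] = 3+3 = 6 → [3, 6]
append 1 → [3, 6, 1]
sum = 10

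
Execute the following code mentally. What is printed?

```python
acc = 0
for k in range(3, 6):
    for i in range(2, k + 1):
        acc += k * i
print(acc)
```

121

k=3,i=2: acc = 0+6 = 6
k=3,i=3: acc = 6+9 = 15
k=4,i=2: acc = 15+8 = 23
k=4,i=3: acc = 23+12 = 35
k=4,i=4: acc = 35+16 = 51
k=5,i=2: acc = 51+10 = 61
k=5,i=3: acc = 61+15 = 76
k=5,i=4: acc = 76+20 = 96
k=5,i=5: acc = 96+25 = 121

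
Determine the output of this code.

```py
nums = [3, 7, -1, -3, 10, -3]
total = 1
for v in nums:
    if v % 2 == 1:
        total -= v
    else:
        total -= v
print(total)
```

-12

v=3: odd, total = 1-3 = -2
v=7: odd, total = (-2)-7 = -9
v=-1: odd, total = (-9)-(-1) = -8
v=-3: odd, total = (-8)-(-3) = -5
v=10: not odd, total = (-5)-10 = -15
v=-3: odd, total = (-15)-(-3) = -12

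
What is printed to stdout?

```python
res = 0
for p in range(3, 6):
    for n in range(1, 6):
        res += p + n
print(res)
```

p=3,n=1: res = 0+4 = 4
p=3,n=2: res = 4+5 = 9
p=3,n=3: res = 9+6 = 15
p=3,n=4: res = 15+7 = 22
p=3,n=5: res = 22+8 = 30
p=4,n=1: res = 30+5 = 35
p=4,n=2: res = 35+6 = 41
p=4,n=3: res = 41+7 = 48
p=4,n=4: res = 48+8 = 56
p=4,n=5: res = 56+9 = 65
p=5,n=1: res = 65+6 = 71
p=5,n=2: res = 71+7 = 78
p=5,n=3: res = 78+8 = 86
p=5,n=4: res = 86+9 = 95
p=5,n=5: res = 95+10 = 105

105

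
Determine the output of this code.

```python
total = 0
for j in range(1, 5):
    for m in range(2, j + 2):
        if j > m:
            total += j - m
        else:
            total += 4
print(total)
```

32

j=1,m=2: not 1>2, total = 0+4 = 4
j=2,m=2: not 2>2, total = 4+4 = 8
j=2,m=3: not 2>3, total = 8+4 = 12
j=3,m=2: 3>2, total = 12+1 = 13
j=3,m=3: not 3>3, total = 13+4 = 17
j=3,m=4: not 3>4, total = 17+4 = 21
j=4,m=2: 4>2, total = 21+2 = 23
j=4,m=3: 4>3, total = 23+1 = 24
j=4,m=4: not 4>4, total = 24+4 = 28
j=4,m=5: not 4>5, total = 28+4 = 32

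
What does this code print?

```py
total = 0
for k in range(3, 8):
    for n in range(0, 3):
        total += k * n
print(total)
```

75

k=3,n=0: total = 0+0 = 0
k=3,n=1: total = 0+3 = 3
k=3,n=2: total = 3+6 = 9
k=4,n=0: total = 9+0 = 9
k=4,n=1: total = 9+4 = 13
k=4,n=2: total = 13+8 = 21
k=5,n=0: total = 21+0 = 21
k=5,n=1: total = 21+5 = 26
k=5,n=2: total = 26+10 = 36
k=6,n=0: total = 36+0 = 36
k=6,n=1: total = 36+6 = 42
k=6,n=2: total = 42+12 = 54
k=7,n=0: total = 54+0 = 54
k=7,n=1: total = 54+7 = 61
k=7,n=2: total = 61+14 = 75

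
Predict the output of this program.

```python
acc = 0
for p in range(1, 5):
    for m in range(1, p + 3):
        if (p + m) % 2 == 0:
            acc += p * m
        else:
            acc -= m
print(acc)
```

70

p=1,m=1: even sum, acc = 0+1 = 1
p=1,m=2: odd sum, acc = 1-2 = -1
p=1,m=3: even sum, acc = (-1)+3 = 2
p=2,m=1: odd sum, acc = 2-1 = 1
p=2,m=2: even sum, acc = 1+4 = 5
p=2,m=3: odd sum, acc = 5-3 = 2
p=2,m=4: even sum, acc = 2+8 = 10
p=3,m=1: even sum, acc = 10+3 = 13
p=3,m=2: odd sum, acc = 13-2 = 11
p=3,m=3: even sum, acc = 11+9 = 20
p=3,m=4: odd sum, acc = 20-4 = 16
p=3,m=5: even sum, acc = 16+15 = 31
p=4,m=1: odd sum, acc = 31-1 = 30
p=4,m=2: even sum, acc = 30+8 = 38
p=4,m=3: odd sum, acc = 38-3 = 35
p=4,m=4: even sum, acc = 35+16 = 51
p=4,m=5: odd sum, acc = 51-5 = 46
p=4,m=6: even sum, acc = 46+24 = 70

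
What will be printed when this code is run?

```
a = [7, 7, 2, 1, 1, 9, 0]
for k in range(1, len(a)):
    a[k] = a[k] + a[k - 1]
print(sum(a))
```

k=1: a[1] = 7+7 = 14 → [7, 14, 2, 1, 1, 9, 0]
k=2: a[2] = 2+14 = 16 → [7, 14, 16, 1, 1, 9, 0]
k=3: a[3] = 1+16 = 17 → [7, 14, 16, 17, 1, 9, 0]
k=4: a[4] = 1+17 = 18 → [7, 14, 16, 17, 18, 9, 0]
k=5: a[5] = 9+18 = 27 → [7, 14, 16, 17, 18, 27, 0]
k=6: a[6] = 0+27 = 27 → [7, 14, 16, 17, 18, 27, 27]
sum = 126

126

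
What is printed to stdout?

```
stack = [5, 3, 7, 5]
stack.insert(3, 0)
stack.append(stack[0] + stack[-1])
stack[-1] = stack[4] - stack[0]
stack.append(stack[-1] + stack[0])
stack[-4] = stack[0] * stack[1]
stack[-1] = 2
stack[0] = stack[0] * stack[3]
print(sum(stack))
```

insert 0 at 3 → [5, 3, 7, 0, 5]
append stack[0]+stack[-1] = 5+5 = 10 → [5, 3, 7, 0, 5, 10]
stack[-1] = stack[4]-stack[0] = 5-5 = 0 → [5, 3, 7, 0, 5, 0]
append stack[-1]+stack[0] = 0+5 = 5 → [5, 3, 7, 0, 5, 0, 5]
stack[-4] = stack[0]*stack[1] = 5*3 = 15 → [5, 3, 7, 15, 5, 0, 5]
stack[-1] = 2 → [5, 3, 7, 15, 5, 0, 2]
stack[0] = stack[0]*stack[3] = 5*15 = 75 → [75, 3, 7, 15, 5, 0, 2]
sum = 107

107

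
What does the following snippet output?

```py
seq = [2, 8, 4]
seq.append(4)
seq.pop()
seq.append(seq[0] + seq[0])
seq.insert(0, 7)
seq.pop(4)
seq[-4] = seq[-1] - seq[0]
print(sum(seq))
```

11

append 4 → [2, 8, 4, 4]
pop() removes 4 → [2, 8, 4]
append seq[0]+seq[0] = 2+2 = 4 → [2, 8, 4, 4]
insert 7 at 0 → [7, 2, 8, 4, 4]
pop(4) removes 4 → [7, 2, 8, 4]
seq[-4] = seq[-1]-seq[0] = 4-7 = -3 → [-3, 2, 8, 4]
sum = 11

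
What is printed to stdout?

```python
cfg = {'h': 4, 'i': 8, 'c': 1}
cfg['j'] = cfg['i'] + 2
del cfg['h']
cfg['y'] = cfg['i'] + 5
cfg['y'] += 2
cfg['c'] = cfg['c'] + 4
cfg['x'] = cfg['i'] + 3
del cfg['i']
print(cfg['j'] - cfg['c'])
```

cfg['j'] = cfg['i']+2 = 10 → {'h': 4, 'i': 8, 'c': 1, 'j': 10}
del 'h' → {'i': 8, 'c': 1, 'j': 10}
cfg['y'] = cfg['i']+5 = 13 → {'i': 8, 'c': 1, 'j': 10, 'y': 13}
cfg['y'] = 13+2 = 15 → {'i': 8, 'c': 1, 'j': 10, 'y': 15}
cfg['c'] = cfg['c']+4 = 5 → {'i': 8, 'c': 5, 'j': 10, 'y': 15}
cfg['x'] = cfg['i']+3 = 11 → {'i': 8, 'c': 5, 'j': 10, 'y': 15, 'x': 11}
del 'i' → {'c': 5, 'j': 10, 'y': 15, 'x': 11}
cfg['j']-cfg['c'] = 10-5 = 5

5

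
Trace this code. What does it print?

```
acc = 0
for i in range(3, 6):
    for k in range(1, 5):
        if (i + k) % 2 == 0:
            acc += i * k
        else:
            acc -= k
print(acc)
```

40

i=3,k=1: even sum, acc = 0+3 = 3
i=3,k=2: odd sum, acc = 3-2 = 1
i=3,k=3: even sum, acc = 1+9 = 10
i=3,k=4: odd sum, acc = 10-4 = 6
i=4,k=1: odd sum, acc = 6-1 = 5
i=4,k=2: even sum, acc = 5+8 = 13
i=4,k=3: odd sum, acc = 13-3 = 10
i=4,k=4: even sum, acc = 10+16 = 26
i=5,k=1: even sum, acc = 26+5 = 31
i=5,k=2: odd sum, acc = 31-2 = 29
i=5,k=3: even sum, acc = 29+15 = 44
i=5,k=4: odd sum, acc = 44-4 = 40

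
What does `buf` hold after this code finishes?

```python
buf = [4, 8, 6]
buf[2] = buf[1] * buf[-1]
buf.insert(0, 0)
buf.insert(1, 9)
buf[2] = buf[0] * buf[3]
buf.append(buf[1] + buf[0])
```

buf[2] = buf[1]*buf[-1] = 8*6 = 48 → [4, 8, 48]
insert 0 at 0 → [0, 4, 8, 48]
insert 9 at 1 → [0, 9, 4, 8, 48]
buf[2] = buf[0]*buf[3] = 0*8 = 0 → [0, 9, 0, 8, 48]
append buf[1]+buf[0] = 9+0 = 9 → [0, 9, 0, 8, 48, 9]

[0, 9, 0, 8, 48, 9]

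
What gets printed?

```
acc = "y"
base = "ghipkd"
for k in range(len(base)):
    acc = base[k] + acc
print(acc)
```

dkpihgy

k=0: prepend 'g' → 'gy'
k=1: prepend 'h' → 'hgy'
k=2: prepend 'i' → 'ihgy'
k=3: prepend 'p' → 'pihgy'
k=4: prepend 'k' → 'kpihgy'
k=5: prepend 'd' → 'dkpihgy'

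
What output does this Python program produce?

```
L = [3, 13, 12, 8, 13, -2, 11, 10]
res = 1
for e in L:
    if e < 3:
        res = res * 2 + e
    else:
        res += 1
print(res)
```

e=3: not <3, res = 1+1 = 2
e=13: not <3, res = 2+1 = 3
e=12: not <3, res = 3+1 = 4
e=8: not <3, res = 4+1 = 5
e=13: not <3, res = 5+1 = 6
e=-2: <3, res = 6*2+(-2) = 10
e=11: not <3, res = 10+1 = 11
e=10: not <3, res = 11+1 = 12

12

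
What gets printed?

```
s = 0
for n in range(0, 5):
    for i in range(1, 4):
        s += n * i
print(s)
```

n=0,i=1: s = 0+0 = 0
n=0,i=2: s = 0+0 = 0
n=0,i=3: s = 0+0 = 0
n=1,i=1: s = 0+1 = 1
n=1,i=2: s = 1+2 = 3
n=1,i=3: s = 3+3 = 6
n=2,i=1: s = 6+2 = 8
n=2,i=2: s = 8+4 = 12
n=2,i=3: s = 12+6 = 18
n=3,i=1: s = 18+3 = 21
n=3,i=2: s = 21+6 = 27
n=3,i=3: s = 27+9 = 36
n=4,i=1: s = 36+4 = 40
n=4,i=2: s = 40+8 = 48
n=4,i=3: s = 48+12 = 60

60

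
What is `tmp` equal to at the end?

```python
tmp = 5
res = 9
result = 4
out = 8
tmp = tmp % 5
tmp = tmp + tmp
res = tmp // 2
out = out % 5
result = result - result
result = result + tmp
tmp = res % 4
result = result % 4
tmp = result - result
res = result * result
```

0

tmp = 5%5 = 0
tmp = 0+0 = 0
res = 0//2 = 0
out = 8%5 = 3
result = 4-4 = 0
result = 0+0 = 0
tmp = 0%4 = 0
result = 0%4 = 0
tmp = 0-0 = 0
res = 0*0 = 0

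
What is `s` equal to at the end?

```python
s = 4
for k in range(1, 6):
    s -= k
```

-11

k=1: s = 4-1 = 3
k=2: s = 3-2 = 1
k=3: s = 1-3 = -2
k=4: s = (-2)-4 = -6
k=5: s = (-6)-5 = -11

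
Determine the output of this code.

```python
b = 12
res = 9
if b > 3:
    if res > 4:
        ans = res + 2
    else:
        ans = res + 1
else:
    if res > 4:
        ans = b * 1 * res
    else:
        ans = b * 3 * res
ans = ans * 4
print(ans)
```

44

b=12, res=9
b > 3 is True; res > 4 is True
→ ans = res + 2 = 11
ans = 11*4 = 44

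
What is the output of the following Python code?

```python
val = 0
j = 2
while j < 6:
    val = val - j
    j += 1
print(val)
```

j=2: val = 0-2 = -2
j=3: val = (-2)-3 = -5
j=4: val = (-5)-4 = -9
j=5: val = (-9)-5 = -14

-14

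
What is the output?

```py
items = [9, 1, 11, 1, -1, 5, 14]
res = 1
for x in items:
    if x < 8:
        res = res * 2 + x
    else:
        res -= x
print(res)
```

-215

x=9: not <8, res = 1-9 = -8
x=1: <8, res = (-8)*2+1 = -15
x=11: not <8, res = (-15)-11 = -26
x=1: <8, res = (-26)*2+1 = -51
x=-1: <8, res = (-51)*2+(-1) = -103
x=5: <8, res = (-103)*2+5 = -201
x=14: not <8, res = (-201)-14 = -215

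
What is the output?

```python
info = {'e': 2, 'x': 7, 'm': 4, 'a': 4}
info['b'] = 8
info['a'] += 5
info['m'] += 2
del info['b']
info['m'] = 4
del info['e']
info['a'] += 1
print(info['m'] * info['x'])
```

28

info['b'] = 8 → {'e': 2, 'x': 7, 'm': 4, 'a': 4, 'b': 8}
info['a'] = 4+5 = 9 → {'e': 2, 'x': 7, 'm': 4, 'a': 9, 'b': 8}
info['m'] = 4+2 = 6 → {'e': 2, 'x': 7, 'm': 6, 'a': 9, 'b': 8}
del 'b' → {'e': 2, 'x': 7, 'm': 6, 'a': 9}
info['m'] = 4 → {'e': 2, 'x': 7, 'm': 4, 'a': 9}
del 'e' → {'x': 7, 'm': 4, 'a': 9}
info['a'] = 9+1 = 10 → {'x': 7, 'm': 4, 'a': 10}
info['m']*info['x'] = 4*7 = 28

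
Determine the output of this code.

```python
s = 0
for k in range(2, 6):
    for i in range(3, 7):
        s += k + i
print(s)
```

128

k=2,i=3: s = 0+5 = 5
k=2,i=4: s = 5+6 = 11
k=2,i=5: s = 11+7 = 18
k=2,i=6: s = 18+8 = 26
k=3,i=3: s = 26+6 = 32
k=3,i=4: s = 32+7 = 39
k=3,i=5: s = 39+8 = 47
k=3,i=6: s = 47+9 = 56
k=4,i=3: s = 56+7 = 63
k=4,i=4: s = 63+8 = 71
k=4,i=5: s = 71+9 = 80
k=4,i=6: s = 80+10 = 90
k=5,i=3: s = 90+8 = 98
k=5,i=4: s = 98+9 = 107
k=5,i=5: s = 107+10 = 117
k=5,i=6: s = 117+11 = 128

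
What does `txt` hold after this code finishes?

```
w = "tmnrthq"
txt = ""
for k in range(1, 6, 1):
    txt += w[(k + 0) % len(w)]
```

'mnrth'

k=1: add w[1]='m' → 'm'
k=2: add w[2]='n' → 'mn'
k=3: add w[3]='r' → 'mnr'
k=4: add w[4]='t' → 'mnrt'
k=5: add w[5]='h' → 'mnrth'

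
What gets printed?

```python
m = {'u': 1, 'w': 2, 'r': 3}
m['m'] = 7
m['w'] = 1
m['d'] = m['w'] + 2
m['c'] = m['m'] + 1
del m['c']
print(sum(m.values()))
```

15

m['m'] = 7 → {'u': 1, 'w': 2, 'r': 3, 'm': 7}
m['w'] = 1 → {'u': 1, 'w': 1, 'r': 3, 'm': 7}
m['d'] = m['w']+2 = 3 → {'u': 1, 'w': 1, 'r': 3, 'm': 7, 'd': 3}
m['c'] = m['m']+1 = 8 → {'u': 1, 'w': 1, 'r': 3, 'm': 7, 'd': 3, 'c': 8}
del 'c' → {'u': 1, 'w': 1, 'r': 3, 'm': 7, 'd': 3}
sum of values = 15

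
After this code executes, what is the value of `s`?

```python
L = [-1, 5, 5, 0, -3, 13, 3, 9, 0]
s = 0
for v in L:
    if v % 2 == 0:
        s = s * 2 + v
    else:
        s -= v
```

-80

v=-1: not even, s = 0-(-1) = 1
v=5: not even, s = 1-5 = -4
v=5: not even, s = (-4)-5 = -9
v=0: even, s = (-9)*2+0 = -18
v=-3: not even, s = (-18)-(-3) = -15
v=13: not even, s = (-15)-13 = -28
v=3: not even, s = (-28)-3 = -31
v=9: not even, s = (-31)-9 = -40
v=0: even, s = (-40)*2+0 = -80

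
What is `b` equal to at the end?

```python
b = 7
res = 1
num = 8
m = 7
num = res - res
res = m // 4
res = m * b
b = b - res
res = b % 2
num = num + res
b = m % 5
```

2

num = 1-1 = 0
res = 7//4 = 1
res = 7*7 = 49
b = 7-49 = -42
res = (-42)%2 = 0
num = 0+0 = 0
b = 7%5 = 2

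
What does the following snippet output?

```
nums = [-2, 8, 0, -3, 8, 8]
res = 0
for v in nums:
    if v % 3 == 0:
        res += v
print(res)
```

-3

v=-2: not %3==0
v=8: not %3==0
v=0: %3==0, res = 0+0 = 0
v=-3: %3==0, res = 0+(-3) = -3
v=8: not %3==0
v=8: not %3==0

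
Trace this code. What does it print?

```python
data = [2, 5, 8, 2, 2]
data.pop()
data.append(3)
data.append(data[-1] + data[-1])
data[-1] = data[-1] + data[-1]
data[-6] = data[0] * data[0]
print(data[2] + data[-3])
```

10

pop() removes 2 → [2, 5, 8, 2]
append 3 → [2, 5, 8, 2, 3]
append data[-1]+data[-1] = 3+3 = 6 → [2, 5, 8, 2, 3, 6]
data[-1] = data[-1]+data[-1] = 6+6 = 12 → [2, 5, 8, 2, 3, 12]
data[-6] = data[0]*data[0] = 2*2 = 4 → [4, 5, 8, 2, 3, 12]
data[2]+data[-3] = 8+2 = 10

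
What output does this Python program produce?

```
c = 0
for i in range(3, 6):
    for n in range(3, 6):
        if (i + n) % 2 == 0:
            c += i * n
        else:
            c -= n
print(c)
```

64

i=3,n=3: even sum, c = 0+9 = 9
i=3,n=4: odd sum, c = 9-4 = 5
i=3,n=5: even sum, c = 5+15 = 20
i=4,n=3: odd sum, c = 20-3 = 17
i=4,n=4: even sum, c = 17+16 = 33
i=4,n=5: odd sum, c = 33-5 = 28
i=5,n=3: even sum, c = 28+15 = 43
i=5,n=4: odd sum, c = 43-4 = 39
i=5,n=5: even sum, c = 39+25 = 64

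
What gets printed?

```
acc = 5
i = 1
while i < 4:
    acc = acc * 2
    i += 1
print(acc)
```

40

i=1: acc = 5*2 = 10
i=2: acc = 10*2 = 20
i=3: acc = 20*2 = 40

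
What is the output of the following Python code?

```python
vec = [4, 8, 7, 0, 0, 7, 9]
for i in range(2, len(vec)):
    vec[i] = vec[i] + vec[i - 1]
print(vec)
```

[4, 8, 15, 15, 15, 22, 31]

i=2: vec[2] = 7+8 = 15 → [4, 8, 15, 0, 0, 7, 9]
i=3: vec[3] = 0+15 = 15 → [4, 8, 15, 15, 0, 7, 9]
i=4: vec[4] = 0+15 = 15 → [4, 8, 15, 15, 15, 7, 9]
i=5: vec[5] = 7+15 = 22 → [4, 8, 15, 15, 15, 22, 9]
i=6: vec[6] = 9+22 = 31 → [4, 8, 15, 15, 15, 22, 31]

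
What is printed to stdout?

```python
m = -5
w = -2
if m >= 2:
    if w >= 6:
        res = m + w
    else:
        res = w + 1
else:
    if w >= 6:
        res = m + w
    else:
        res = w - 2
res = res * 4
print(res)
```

m=-5, w=-2
m >= 2 is False; w >= 6 is False
→ res = w - 2 = -4
res = (-4)*4 = -16

-16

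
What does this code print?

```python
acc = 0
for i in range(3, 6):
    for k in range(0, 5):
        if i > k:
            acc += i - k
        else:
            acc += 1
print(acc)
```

34

i=3,k=0: 3>0, acc = 0+3 = 3
i=3,k=1: 3>1, acc = 3+2 = 5
i=3,k=2: 3>2, acc = 5+1 = 6
i=3,k=3: not 3>3, acc = 6+1 = 7
i=3,k=4: not 3>4, acc = 7+1 = 8
i=4,k=0: 4>0, acc = 8+4 = 12
i=4,k=1: 4>1, acc = 12+3 = 15
i=4,k=2: 4>2, acc = 15+2 = 17
i=4,k=3: 4>3, acc = 17+1 = 18
i=4,k=4: not 4>4, acc = 18+1 = 19
i=5,k=0: 5>0, acc = 19+5 = 24
i=5,k=1: 5>1, acc = 24+4 = 28
i=5,k=2: 5>2, acc = 28+3 = 31
i=5,k=3: 5>3, acc = 31+2 = 33
i=5,k=4: 5>4, acc = 33+1 = 34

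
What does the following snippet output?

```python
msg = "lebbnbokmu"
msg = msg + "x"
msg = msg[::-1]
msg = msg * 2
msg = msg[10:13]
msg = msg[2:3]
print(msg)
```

u

+ 'x' → 'lebbnbokmux'
reverse → 'xumkobnbbel'
repeat ×2 → 'xumkobnbbelxumkobnbbel'
slice [10:13] → 'lxu'
slice [2:3] → 'u'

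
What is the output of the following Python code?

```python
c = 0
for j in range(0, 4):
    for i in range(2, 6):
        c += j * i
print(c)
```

j=0,i=2: c = 0+0 = 0
j=0,i=3: c = 0+0 = 0
j=0,i=4: c = 0+0 = 0
j=0,i=5: c = 0+0 = 0
j=1,i=2: c = 0+2 = 2
j=1,i=3: c = 2+3 = 5
j=1,i=4: c = 5+4 = 9
j=1,i=5: c = 9+5 = 14
j=2,i=2: c = 14+4 = 18
j=2,i=3: c = 18+6 = 24
j=2,i=4: c = 24+8 = 32
j=2,i=5: c = 32+10 = 42
j=3,i=2: c = 42+6 = 48
j=3,i=3: c = 48+9 = 57
j=3,i=4: c = 57+12 = 69
j=3,i=5: c = 69+15 = 84

84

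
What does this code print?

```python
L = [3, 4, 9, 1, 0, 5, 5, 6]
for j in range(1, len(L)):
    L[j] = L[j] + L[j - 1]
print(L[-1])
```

33

j=1: L[1] = 4+3 = 7 → [3, 7, 9, 1, 0, 5, 5, 6]
j=2: L[2] = 9+7 = 16 → [3, 7, 16, 1, 0, 5, 5, 6]
j=3: L[3] = 1+16 = 17 → [3, 7, 16, 17, 0, 5, 5, 6]
j=4: L[4] = 0+17 = 17 → [3, 7, 16, 17, 17, 5, 5, 6]
j=5: L[5] = 5+17 = 22 → [3, 7, 16, 17, 17, 22, 5, 6]
j=6: L[6] = 5+22 = 27 → [3, 7, 16, 17, 17, 22, 27, 6]
j=7: L[7] = 6+27 = 33 → [3, 7, 16, 17, 17, 22, 27, 33]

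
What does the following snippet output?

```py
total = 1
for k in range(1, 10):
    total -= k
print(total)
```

-44

k=1: total = 1-1 = 0
k=2: total = 0-2 = -2
k=3: total = (-2)-3 = -5
k=4: total = (-5)-4 = -9
k=5: total = (-9)-5 = -14
k=6: total = (-14)-6 = -20
k=7: total = (-20)-7 = -27
k=8: total = (-27)-8 = -35
k=9: total = (-35)-9 = -44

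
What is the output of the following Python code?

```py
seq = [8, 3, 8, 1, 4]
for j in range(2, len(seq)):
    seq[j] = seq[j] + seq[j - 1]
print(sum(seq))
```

j=2: seq[2] = 8+3 = 11 → [8, 3, 11, 1, 4]
j=3: seq[3] = 1+11 = 12 → [8, 3, 11, 12, 4]
j=4: seq[4] = 4+12 = 16 → [8, 3, 11, 12, 16]
sum = 50

50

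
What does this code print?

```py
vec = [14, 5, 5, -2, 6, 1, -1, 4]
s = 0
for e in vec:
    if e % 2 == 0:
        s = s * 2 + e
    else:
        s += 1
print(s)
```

e=14: even, s = 0*2+14 = 14
e=5: not even, s = 14+1 = 15
e=5: not even, s = 15+1 = 16
e=-2: even, s = 16*2+(-2) = 30
e=6: even, s = 30*2+6 = 66
e=1: not even, s = 66+1 = 67
e=-1: not even, s = 67+1 = 68
e=4: even, s = 68*2+4 = 140

140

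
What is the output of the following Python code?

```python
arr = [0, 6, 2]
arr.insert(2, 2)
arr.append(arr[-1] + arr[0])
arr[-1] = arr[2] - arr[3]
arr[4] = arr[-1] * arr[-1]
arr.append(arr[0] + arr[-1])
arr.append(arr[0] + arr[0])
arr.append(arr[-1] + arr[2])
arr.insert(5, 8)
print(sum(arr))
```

insert 2 at 2 → [0, 6, 2, 2]
append arr[-1]+arr[0] = 2+0 = 2 → [0, 6, 2, 2, 2]
arr[-1] = arr[2]-arr[3] = 2-2 = 0 → [0, 6, 2, 2, 0]
arr[4] = arr[-1]*arr[-1] = 0*0 = 0 → [0, 6, 2, 2, 0]
append arr[0]+arr[-1] = 0+0 = 0 → [0, 6, 2, 2, 0, 0]
append arr[0]+arr[0] = 0+0 = 0 → [0, 6, 2, 2, 0, 0, 0]
append arr[-1]+arr[2] = 0+2 = 2 → [0, 6, 2, 2, 0, 0, 0, 2]
insert 8 at 5 → [0, 6, 2, 2, 0, 8, 0, 0, 2]
sum = 20

20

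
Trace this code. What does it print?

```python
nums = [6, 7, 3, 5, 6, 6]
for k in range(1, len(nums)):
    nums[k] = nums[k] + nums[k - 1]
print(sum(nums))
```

116

k=1: nums[1] = 7+6 = 13 → [6, 13, 3, 5, 6, 6]
k=2: nums[2] = 3+13 = 16 → [6, 13, 16, 5, 6, 6]
k=3: nums[3] = 5+16 = 21 → [6, 13, 16, 21, 6, 6]
k=4: nums[4] = 6+21 = 27 → [6, 13, 16, 21, 27, 6]
k=5: nums[5] = 6+27 = 33 → [6, 13, 16, 21, 27, 33]
sum = 116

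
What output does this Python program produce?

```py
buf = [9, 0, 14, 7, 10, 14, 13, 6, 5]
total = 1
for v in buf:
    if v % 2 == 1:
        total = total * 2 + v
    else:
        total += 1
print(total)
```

v=9: odd, total = 1*2+9 = 11
v=0: not odd, total = 11+1 = 12
v=14: not odd, total = 12+1 = 13
v=7: odd, total = 13*2+7 = 33
v=10: not odd, total = 33+1 = 34
v=14: not odd, total = 34+1 = 35
v=13: odd, total = 35*2+13 = 83
v=6: not odd, total = 83+1 = 84
v=5: odd, total = 84*2+5 = 173

173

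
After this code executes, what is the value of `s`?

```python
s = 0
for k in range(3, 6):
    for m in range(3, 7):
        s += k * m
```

k=3,m=3: s = 0+9 = 9
k=3,m=4: s = 9+12 = 21
k=3,m=5: s = 21+15 = 36
k=3,m=6: s = 36+18 = 54
k=4,m=3: s = 54+12 = 66
k=4,m=4: s = 66+16 = 82
k=4,m=5: s = 82+20 = 102
k=4,m=6: s = 102+24 = 126
k=5,m=3: s = 126+15 = 141
k=5,m=4: s = 141+20 = 161
k=5,m=5: s = 161+25 = 186
k=5,m=6: s = 186+30 = 216

216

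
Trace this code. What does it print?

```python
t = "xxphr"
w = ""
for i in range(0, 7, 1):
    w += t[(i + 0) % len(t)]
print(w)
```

i=0: add t[0]='x' → 'x'
i=1: add t[1]='x' → 'xx'
i=2: add t[2]='p' → 'xxp'
i=3: add t[3]='h' → 'xxph'
i=4: add t[4]='r' → 'xxphr'
i=5: add t[0]='x' → 'xxphrx'
i=6: add t[1]='x' → 'xxphrxx'

xxphrxx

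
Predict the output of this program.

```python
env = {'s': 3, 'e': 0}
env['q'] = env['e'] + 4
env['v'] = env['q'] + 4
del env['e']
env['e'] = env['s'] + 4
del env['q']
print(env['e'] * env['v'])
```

56

env['q'] = env['e']+4 = 4 → {'s': 3, 'e': 0, 'q': 4}
env['v'] = env['q']+4 = 8 → {'s': 3, 'e': 0, 'q': 4, 'v': 8}
del 'e' → {'s': 3, 'q': 4, 'v': 8}
env['e'] = env['s']+4 = 7 → {'s': 3, 'q': 4, 'v': 8, 'e': 7}
del 'q' → {'s': 3, 'v': 8, 'e': 7}
env['e']*env['v'] = 7*8 = 56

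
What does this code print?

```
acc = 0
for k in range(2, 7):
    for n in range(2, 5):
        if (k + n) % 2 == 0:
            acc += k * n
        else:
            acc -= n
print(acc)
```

k=2,n=2: even sum, acc = 0+4 = 4
k=2,n=3: odd sum, acc = 4-3 = 1
k=2,n=4: even sum, acc = 1+8 = 9
k=3,n=2: odd sum, acc = 9-2 = 7
k=3,n=3: even sum, acc = 7+9 = 16
k=3,n=4: odd sum, acc = 16-4 = 12
k=4,n=2: even sum, acc = 12+8 = 20
k=4,n=3: odd sum, acc = 20-3 = 17
k=4,n=4: even sum, acc = 17+16 = 33
k=5,n=2: odd sum, acc = 33-2 = 31
k=5,n=3: even sum, acc = 31+15 = 46
k=5,n=4: odd sum, acc = 46-4 = 42
k=6,n=2: even sum, acc = 42+12 = 54
k=6,n=3: odd sum, acc = 54-3 = 51
k=6,n=4: even sum, acc = 51+24 = 75

75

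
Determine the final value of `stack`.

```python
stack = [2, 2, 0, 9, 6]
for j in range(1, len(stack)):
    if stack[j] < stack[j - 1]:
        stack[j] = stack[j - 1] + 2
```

[2, 2, 4, 9, 11]

j=1: 2>=2, unchanged → [2, 2, 0, 9, 6]
j=2: 0<2, stack[2] = 2+2 = 4 → [2, 2, 4, 9, 6]
j=3: 9>=4, unchanged → [2, 2, 4, 9, 6]
j=4: 6<9, stack[4] = 9+2 = 11 → [2, 2, 4, 9, 11]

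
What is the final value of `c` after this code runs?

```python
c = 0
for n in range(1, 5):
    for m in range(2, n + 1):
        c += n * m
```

n=2,m=2: c = 0+4 = 4
n=3,m=2: c = 4+6 = 10
n=3,m=3: c = 10+9 = 19
n=4,m=2: c = 19+8 = 27
n=4,m=3: c = 27+12 = 39
n=4,m=4: c = 39+16 = 55

55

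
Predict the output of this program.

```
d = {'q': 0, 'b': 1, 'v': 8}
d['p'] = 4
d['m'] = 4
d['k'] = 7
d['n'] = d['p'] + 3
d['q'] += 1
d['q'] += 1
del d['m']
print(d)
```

{'q': 2, 'b': 1, 'v': 8, 'p': 4, 'k': 7, 'n': 7}

d['p'] = 4 → {'q': 0, 'b': 1, 'v': 8, 'p': 4}
d['m'] = 4 → {'q': 0, 'b': 1, 'v': 8, 'p': 4, 'm': 4}
d['k'] = 7 → {'q': 0, 'b': 1, 'v': 8, 'p': 4, 'm': 4, 'k': 7}
d['n'] = d['p']+3 = 7 → {'q': 0, 'b': 1, 'v': 8, 'p': 4, 'm': 4, 'k': 7, 'n': 7}
d['q'] = 0+1 = 1 → {'q': 1, 'b': 1, 'v': 8, 'p': 4, 'm': 4, 'k': 7, 'n': 7}
d['q'] = 1+1 = 2 → {'q': 2, 'b': 1, 'v': 8, 'p': 4, 'm': 4, 'k': 7, 'n': 7}
del 'm' → {'q': 2, 'b': 1, 'v': 8, 'p': 4, 'k': 7, 'n': 7}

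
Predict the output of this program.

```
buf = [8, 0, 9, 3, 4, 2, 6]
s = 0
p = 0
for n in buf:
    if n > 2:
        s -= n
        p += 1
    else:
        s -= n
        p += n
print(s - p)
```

-39

n=8: >2, s = 0-8 = -8; p=1
n=0: not >2, s = (-8)-0 = -8; p=1
n=9: >2, s = (-8)-9 = -17; p=2
n=3: >2, s = (-17)-3 = -20; p=3
n=4: >2, s = (-20)-4 = -24; p=4
n=2: not >2, s = (-24)-2 = -26; p=6
n=6: >2, s = (-26)-6 = -32; p=7
s-p = (-32)-7 = -39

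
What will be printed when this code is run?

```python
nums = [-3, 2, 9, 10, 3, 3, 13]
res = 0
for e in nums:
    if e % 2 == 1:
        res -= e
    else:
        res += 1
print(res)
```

-23

e=-3: odd, res = 0-(-3) = 3
e=2: not odd, res = 3+1 = 4
e=9: odd, res = 4-9 = -5
e=10: not odd, res = (-5)+1 = -4
e=3: odd, res = (-4)-3 = -7
e=3: odd, res = (-7)-3 = -10
e=13: odd, res = (-10)-13 = -23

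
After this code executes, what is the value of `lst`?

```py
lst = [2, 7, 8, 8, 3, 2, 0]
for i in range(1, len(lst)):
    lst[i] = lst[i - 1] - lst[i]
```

i=1: lst[1] = 2-7 = -5 → [2, -5, 8, 8, 3, 2, 0]
i=2: lst[2] = (-5)-8 = -13 → [2, -5, -13, 8, 3, 2, 0]
i=3: lst[3] = (-13)-8 = -21 → [2, -5, -13, -21, 3, 2, 0]
i=4: lst[4] = (-21)-3 = -24 → [2, -5, -13, -21, -24, 2, 0]
i=5: lst[5] = (-24)-2 = -26 → [2, -5, -13, -21, -24, -26, 0]
i=6: lst[6] = (-26)-0 = -26 → [2, -5, -13, -21, -24, -26, -26]

[2, -5, -13, -21, -24, -26, -26]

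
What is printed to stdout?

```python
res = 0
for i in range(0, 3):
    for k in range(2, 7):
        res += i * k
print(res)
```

60

i=0,k=2: res = 0+0 = 0
i=0,k=3: res = 0+0 = 0
i=0,k=4: res = 0+0 = 0
i=0,k=5: res = 0+0 = 0
i=0,k=6: res = 0+0 = 0
i=1,k=2: res = 0+2 = 2
i=1,k=3: res = 2+3 = 5
i=1,k=4: res = 5+4 = 9
i=1,k=5: res = 9+5 = 14
i=1,k=6: res = 14+6 = 20
i=2,k=2: res = 20+4 = 24
i=2,k=3: res = 24+6 = 30
i=2,k=4: res = 30+8 = 38
i=2,k=5: res = 38+10 = 48
i=2,k=6: res = 48+12 = 60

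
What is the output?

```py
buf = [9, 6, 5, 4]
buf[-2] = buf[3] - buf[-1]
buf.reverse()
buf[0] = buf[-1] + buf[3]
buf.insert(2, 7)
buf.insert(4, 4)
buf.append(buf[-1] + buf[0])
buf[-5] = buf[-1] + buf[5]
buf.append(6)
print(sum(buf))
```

106

buf[-2] = buf[3]-buf[-1] = 4-4 = 0 → [9, 6, 0, 4]
reverse → [4, 0, 6, 9]
buf[0] = buf[-1]+buf[3] = 9+9 = 18 → [18, 0, 6, 9]
insert 7 at 2 → [18, 0, 7, 6, 9]
insert 4 at 4 → [18, 0, 7, 6, 4, 9]
append buf[-1]+buf[0] = 9+18 = 27 → [18, 0, 7, 6, 4, 9, 27]
buf[-5] = buf[-1]+buf[5] = 27+9 = 36 → [18, 0, 36, 6, 4, 9, 27]
append 6 → [18, 0, 36, 6, 4, 9, 27, 6]
sum = 106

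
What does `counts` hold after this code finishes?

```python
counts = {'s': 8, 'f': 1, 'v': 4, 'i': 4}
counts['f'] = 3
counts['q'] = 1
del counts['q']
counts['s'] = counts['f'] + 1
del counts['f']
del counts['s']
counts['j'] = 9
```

{'v': 4, 'i': 4, 'j': 9}

counts['f'] = 3 → {'s': 8, 'f': 3, 'v': 4, 'i': 4}
counts['q'] = 1 → {'s': 8, 'f': 3, 'v': 4, 'i': 4, 'q': 1}
del 'q' → {'s': 8, 'f': 3, 'v': 4, 'i': 4}
counts['s'] = counts['f']+1 = 4 → {'s': 4, 'f': 3, 'v': 4, 'i': 4}
del 'f' → {'s': 4, 'v': 4, 'i': 4}
del 's' → {'v': 4, 'i': 4}
counts['j'] = 9 → {'v': 4, 'i': 4, 'j': 9}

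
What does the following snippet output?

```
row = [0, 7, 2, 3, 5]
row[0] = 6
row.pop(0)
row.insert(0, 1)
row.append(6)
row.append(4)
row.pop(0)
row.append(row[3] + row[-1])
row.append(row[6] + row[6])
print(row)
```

[7, 2, 3, 5, 6, 4, 9, 18]

row[0] = 6 → [6, 7, 2, 3, 5]
pop(0) removes 6 → [7, 2, 3, 5]
insert 1 at 0 → [1, 7, 2, 3, 5]
append 6 → [1, 7, 2, 3, 5, 6]
append 4 → [1, 7, 2, 3, 5, 6, 4]
pop(0) removes 1 → [7, 2, 3, 5, 6, 4]
append row[3]+row[-1] = 5+4 = 9 → [7, 2, 3, 5, 6, 4, 9]
append row[6]+row[6] = 9+9 = 18 → [7, 2, 3, 5, 6, 4, 9, 18]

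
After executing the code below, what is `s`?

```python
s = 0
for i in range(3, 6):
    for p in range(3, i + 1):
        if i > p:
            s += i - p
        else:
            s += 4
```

16

i=3,p=3: not 3>3, s = 0+4 = 4
i=4,p=3: 4>3, s = 4+1 = 5
i=4,p=4: not 4>4, s = 5+4 = 9
i=5,p=3: 5>3, s = 9+2 = 11
i=5,p=4: 5>4, s = 11+1 = 12
i=5,p=5: not 5>5, s = 12+4 = 16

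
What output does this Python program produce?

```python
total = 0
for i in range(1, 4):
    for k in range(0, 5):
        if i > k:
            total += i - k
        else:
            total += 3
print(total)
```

37

i=1,k=0: 1>0, total = 0+1 = 1
i=1,k=1: not 1>1, total = 1+3 = 4
i=1,k=2: not 1>2, total = 4+3 = 7
i=1,k=3: not 1>3, total = 7+3 = 10
i=1,k=4: not 1>4, total = 10+3 = 13
i=2,k=0: 2>0, total = 13+2 = 15
i=2,k=1: 2>1, total = 15+1 = 16
i=2,k=2: not 2>2, total = 16+3 = 19
i=2,k=3: not 2>3, total = 19+3 = 22
i=2,k=4: not 2>4, total = 22+3 = 25
i=3,k=0: 3>0, total = 25+3 = 28
i=3,k=1: 3>1, total = 28+2 = 30
i=3,k=2: 3>2, total = 30+1 = 31
i=3,k=3: not 3>3, total = 31+3 = 34
i=3,k=4: not 3>4, total = 34+3 = 37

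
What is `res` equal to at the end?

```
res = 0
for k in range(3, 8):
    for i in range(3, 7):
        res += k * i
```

k=3,i=3: res = 0+9 = 9
k=3,i=4: res = 9+12 = 21
k=3,i=5: res = 21+15 = 36
k=3,i=6: res = 36+18 = 54
k=4,i=3: res = 54+12 = 66
k=4,i=4: res = 66+16 = 82
k=4,i=5: res = 82+20 = 102
k=4,i=6: res = 102+24 = 126
k=5,i=3: res = 126+15 = 141
k=5,i=4: res = 141+20 = 161
k=5,i=5: res = 161+25 = 186
k=5,i=6: res = 186+30 = 216
k=6,i=3: res = 216+18 = 234
k=6,i=4: res = 234+24 = 258
k=6,i=5: res = 258+30 = 288
k=6,i=6: res = 288+36 = 324
k=7,i=3: res = 324+21 = 345
k=7,i=4: res = 345+28 = 373
k=7,i=5: res = 373+35 = 408
k=7,i=6: res = 408+42 = 450

450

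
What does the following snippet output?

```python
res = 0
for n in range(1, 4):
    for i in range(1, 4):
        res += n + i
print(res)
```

n=1,i=1: res = 0+2 = 2
n=1,i=2: res = 2+3 = 5
n=1,i=3: res = 5+4 = 9
n=2,i=1: res = 9+3 = 12
n=2,i=2: res = 12+4 = 16
n=2,i=3: res = 16+5 = 21
n=3,i=1: res = 21+4 = 25
n=3,i=2: res = 25+5 = 30
n=3,i=3: res = 30+6 = 36

36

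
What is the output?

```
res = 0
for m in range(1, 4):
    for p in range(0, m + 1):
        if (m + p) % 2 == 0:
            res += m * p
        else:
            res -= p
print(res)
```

m=1,p=0: odd sum, res = 0-0 = 0
m=1,p=1: even sum, res = 0+1 = 1
m=2,p=0: even sum, res = 1+0 = 1
m=2,p=1: odd sum, res = 1-1 = 0
m=2,p=2: even sum, res = 0+4 = 4
m=3,p=0: odd sum, res = 4-0 = 4
m=3,p=1: even sum, res = 4+3 = 7
m=3,p=2: odd sum, res = 7-2 = 5
m=3,p=3: even sum, res = 5+9 = 14

14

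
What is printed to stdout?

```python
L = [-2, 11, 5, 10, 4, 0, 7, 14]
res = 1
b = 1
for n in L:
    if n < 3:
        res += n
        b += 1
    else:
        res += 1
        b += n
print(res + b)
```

59

n=-2: <3, res = 1+(-2) = -1; b=2
n=11: not <3, res = (-1)+1 = 0; b=13
n=5: not <3, res = 0+1 = 1; b=18
n=10: not <3, res = 1+1 = 2; b=28
n=4: not <3, res = 2+1 = 3; b=32
n=0: <3, res = 3+0 = 3; b=33
n=7: not <3, res = 3+1 = 4; b=40
n=14: not <3, res = 4+1 = 5; b=54
res+b = 5+54 = 59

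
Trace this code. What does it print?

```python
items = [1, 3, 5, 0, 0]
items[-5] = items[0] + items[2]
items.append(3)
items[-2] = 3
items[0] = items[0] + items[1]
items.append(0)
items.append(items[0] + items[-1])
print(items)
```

items[-5] = items[0]+items[2] = 1+5 = 6 → [6, 3, 5, 0, 0]
append 3 → [6, 3, 5, 0, 0, 3]
items[-2] = 3 → [6, 3, 5, 0, 3, 3]
items[0] = items[0]+items[1] = 6+3 = 9 → [9, 3, 5, 0, 3, 3]
append 0 → [9, 3, 5, 0, 3, 3, 0]
append items[0]+items[-1] = 9+0 = 9 → [9, 3, 5, 0, 3, 3, 0, 9]

[9, 3, 5, 0, 3, 3, 0, 9]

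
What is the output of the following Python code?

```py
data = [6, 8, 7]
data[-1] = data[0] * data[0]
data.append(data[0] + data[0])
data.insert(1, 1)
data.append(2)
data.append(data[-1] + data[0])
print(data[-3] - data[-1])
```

4

data[-1] = data[0]*data[0] = 6*6 = 36 → [6, 8, 36]
append data[0]+data[0] = 6+6 = 12 → [6, 8, 36, 12]
insert 1 at 1 → [6, 1, 8, 36, 12]
append 2 → [6, 1, 8, 36, 12, 2]
append data[-1]+data[0] = 2+6 = 8 → [6, 1, 8, 36, 12, 2, 8]
data[-3]-data[-1] = 12-8 = 4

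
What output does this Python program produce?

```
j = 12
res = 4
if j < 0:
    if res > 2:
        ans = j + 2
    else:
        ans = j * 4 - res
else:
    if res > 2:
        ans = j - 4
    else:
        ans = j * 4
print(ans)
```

8

j=12, res=4
j < 0 is False; res > 2 is True
→ ans = j - 4 = 8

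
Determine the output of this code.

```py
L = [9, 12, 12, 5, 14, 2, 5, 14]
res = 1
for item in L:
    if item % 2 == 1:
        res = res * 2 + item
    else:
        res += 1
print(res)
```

item=9: odd, res = 1*2+9 = 11
item=12: not odd, res = 11+1 = 12
item=12: not odd, res = 12+1 = 13
item=5: odd, res = 13*2+5 = 31
item=14: not odd, res = 31+1 = 32
item=2: not odd, res = 32+1 = 33
item=5: odd, res = 33*2+5 = 71
item=14: not odd, res = 71+1 = 72

72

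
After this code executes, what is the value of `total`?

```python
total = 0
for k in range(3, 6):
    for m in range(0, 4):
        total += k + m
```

66

k=3,m=0: total = 0+3 = 3
k=3,m=1: total = 3+4 = 7
k=3,m=2: total = 7+5 = 12
k=3,m=3: total = 12+6 = 18
k=4,m=0: total = 18+4 = 22
k=4,m=1: total = 22+5 = 27
k=4,m=2: total = 27+6 = 33
k=4,m=3: total = 33+7 = 40
k=5,m=0: total = 40+5 = 45
k=5,m=1: total = 45+6 = 51
k=5,m=2: total = 51+7 = 58
k=5,m=3: total = 58+8 = 66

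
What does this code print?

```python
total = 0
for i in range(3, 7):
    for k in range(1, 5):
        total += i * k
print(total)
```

180

i=3,k=1: total = 0+3 = 3
i=3,k=2: total = 3+6 = 9
i=3,k=3: total = 9+9 = 18
i=3,k=4: total = 18+12 = 30
i=4,k=1: total = 30+4 = 34
i=4,k=2: total = 34+8 = 42
i=4,k=3: total = 42+12 = 54
i=4,k=4: total = 54+16 = 70
i=5,k=1: total = 70+5 = 75
i=5,k=2: total = 75+10 = 85
i=5,k=3: total = 85+15 = 100
i=5,k=4: total = 100+20 = 120
i=6,k=1: total = 120+6 = 126
i=6,k=2: total = 126+12 = 138
i=6,k=3: total = 138+18 = 156
i=6,k=4: total = 156+24 = 180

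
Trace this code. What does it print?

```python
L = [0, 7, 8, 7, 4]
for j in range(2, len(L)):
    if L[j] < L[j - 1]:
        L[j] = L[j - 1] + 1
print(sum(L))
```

j=2: 8>=7, unchanged → [0, 7, 8, 7, 4]
j=3: 7<8, L[3] = 8+1 = 9 → [0, 7, 8, 9, 4]
j=4: 4<9, L[4] = 9+1 = 10 → [0, 7, 8, 9, 10]
sum = 34

34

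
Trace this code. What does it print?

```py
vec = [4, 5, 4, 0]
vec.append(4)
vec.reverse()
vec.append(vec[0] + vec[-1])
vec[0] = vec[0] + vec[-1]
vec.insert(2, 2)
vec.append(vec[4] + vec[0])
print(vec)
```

[12, 0, 2, 4, 5, 4, 8, 17]

append 4 → [4, 5, 4, 0, 4]
reverse → [4, 0, 4, 5, 4]
append vec[0]+vec[-1] = 4+4 = 8 → [4, 0, 4, 5, 4, 8]
vec[0] = vec[0]+vec[-1] = 4+8 = 12 → [12, 0, 4, 5, 4, 8]
insert 2 at 2 → [12, 0, 2, 4, 5, 4, 8]
append vec[4]+vec[0] = 5+12 = 17 → [12, 0, 2, 4, 5, 4, 8, 17]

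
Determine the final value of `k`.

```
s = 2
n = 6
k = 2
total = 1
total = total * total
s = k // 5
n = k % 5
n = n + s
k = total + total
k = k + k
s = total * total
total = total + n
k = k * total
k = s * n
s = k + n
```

2

total = 1*1 = 1
s = 2//5 = 0
n = 2%5 = 2
n = 2+0 = 2
k = 1+1 = 2
k = 2+2 = 4
s = 1*1 = 1
total = 1+2 = 3
k = 4*3 = 12
k = 1*2 = 2
s = 2+2 = 4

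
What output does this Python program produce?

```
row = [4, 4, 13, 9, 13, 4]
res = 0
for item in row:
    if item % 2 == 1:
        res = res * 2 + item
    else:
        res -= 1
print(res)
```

66

item=4: not odd, res = 0-1 = -1
item=4: not odd, res = (-1)-1 = -2
item=13: odd, res = (-2)*2+13 = 9
item=9: odd, res = 9*2+9 = 27
item=13: odd, res = 27*2+13 = 67
item=4: not odd, res = 67-1 = 66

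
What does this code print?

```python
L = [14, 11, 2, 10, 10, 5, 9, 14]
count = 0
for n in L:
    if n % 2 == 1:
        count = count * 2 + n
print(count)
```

n=14: not odd
n=11: odd, count = 0*2+11 = 11
n=2: not odd
n=10: not odd
n=10: not odd
n=5: odd, count = 11*2+5 = 27
n=9: odd, count = 27*2+9 = 63
n=14: not odd

63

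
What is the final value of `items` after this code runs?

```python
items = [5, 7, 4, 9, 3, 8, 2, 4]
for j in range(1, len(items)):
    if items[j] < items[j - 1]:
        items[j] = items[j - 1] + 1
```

[5, 7, 8, 9, 10, 11, 12, 13]

j=1: 7>=5, unchanged → [5, 7, 4, 9, 3, 8, 2, 4]
j=2: 4<7, items[2] = 7+1 = 8 → [5, 7, 8, 9, 3, 8, 2, 4]
j=3: 9>=8, unchanged → [5, 7, 8, 9, 3, 8, 2, 4]
j=4: 3<9, items[4] = 9+1 = 10 → [5, 7, 8, 9, 10, 8, 2, 4]
j=5: 8<10, items[5] = 10+1 = 11 → [5, 7, 8, 9, 10, 11, 2, 4]
j=6: 2<11, items[6] = 11+1 = 12 → [5, 7, 8, 9, 10, 11, 12, 4]
j=7: 4<12, items[7] = 12+1 = 13 → [5, 7, 8, 9, 10, 11, 12, 13]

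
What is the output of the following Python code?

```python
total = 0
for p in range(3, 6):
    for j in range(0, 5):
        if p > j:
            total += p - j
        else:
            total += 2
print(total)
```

p=3,j=0: 3>0, total = 0+3 = 3
p=3,j=1: 3>1, total = 3+2 = 5
p=3,j=2: 3>2, total = 5+1 = 6
p=3,j=3: not 3>3, total = 6+2 = 8
p=3,j=4: not 3>4, total = 8+2 = 10
p=4,j=0: 4>0, total = 10+4 = 14
p=4,j=1: 4>1, total = 14+3 = 17
p=4,j=2: 4>2, total = 17+2 = 19
p=4,j=3: 4>3, total = 19+1 = 20
p=4,j=4: not 4>4, total = 20+2 = 22
p=5,j=0: 5>0, total = 22+5 = 27
p=5,j=1: 5>1, total = 27+4 = 31
p=5,j=2: 5>2, total = 31+3 = 34
p=5,j=3: 5>3, total = 34+2 = 36
p=5,j=4: 5>4, total = 36+1 = 37

37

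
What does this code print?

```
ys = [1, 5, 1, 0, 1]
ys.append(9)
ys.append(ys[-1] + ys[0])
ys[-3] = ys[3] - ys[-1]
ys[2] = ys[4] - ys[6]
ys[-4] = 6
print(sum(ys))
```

append 9 → [1, 5, 1, 0, 1, 9]
append ys[-1]+ys[0] = 9+1 = 10 → [1, 5, 1, 0, 1, 9, 10]
ys[-3] = ys[3]-ys[-1] = 0-10 = -10 → [1, 5, 1, 0, -10, 9, 10]
ys[2] = ys[4]-ys[6] = (-10)-10 = -20 → [1, 5, -20, 0, -10, 9, 10]
ys[-4] = 6 → [1, 5, -20, 6, -10, 9, 10]
sum = 1

1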